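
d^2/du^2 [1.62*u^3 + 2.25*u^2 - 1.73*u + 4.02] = 9.72*u + 4.5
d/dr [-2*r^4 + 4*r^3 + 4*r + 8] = -8*r^3 + 12*r^2 + 4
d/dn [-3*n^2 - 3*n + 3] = -6*n - 3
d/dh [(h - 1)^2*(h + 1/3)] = (h - 1)*(9*h - 1)/3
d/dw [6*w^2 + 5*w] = 12*w + 5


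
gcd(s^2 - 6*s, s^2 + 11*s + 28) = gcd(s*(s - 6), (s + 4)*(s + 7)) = 1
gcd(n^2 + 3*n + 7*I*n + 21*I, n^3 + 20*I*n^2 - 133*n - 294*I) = n + 7*I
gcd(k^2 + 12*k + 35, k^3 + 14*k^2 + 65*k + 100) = k + 5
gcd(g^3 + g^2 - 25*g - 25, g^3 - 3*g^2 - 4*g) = g + 1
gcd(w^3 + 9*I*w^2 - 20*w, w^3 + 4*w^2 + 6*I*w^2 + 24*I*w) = w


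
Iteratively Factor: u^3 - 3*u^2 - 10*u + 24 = (u - 4)*(u^2 + u - 6) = (u - 4)*(u - 2)*(u + 3)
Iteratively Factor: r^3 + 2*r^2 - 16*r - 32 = (r + 4)*(r^2 - 2*r - 8) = (r - 4)*(r + 4)*(r + 2)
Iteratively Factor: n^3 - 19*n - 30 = (n - 5)*(n^2 + 5*n + 6) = (n - 5)*(n + 2)*(n + 3)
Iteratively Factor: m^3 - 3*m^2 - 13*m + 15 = (m - 1)*(m^2 - 2*m - 15) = (m - 5)*(m - 1)*(m + 3)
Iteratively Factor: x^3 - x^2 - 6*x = (x + 2)*(x^2 - 3*x) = (x - 3)*(x + 2)*(x)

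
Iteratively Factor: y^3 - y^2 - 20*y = (y - 5)*(y^2 + 4*y) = (y - 5)*(y + 4)*(y)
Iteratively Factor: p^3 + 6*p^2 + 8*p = (p)*(p^2 + 6*p + 8) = p*(p + 2)*(p + 4)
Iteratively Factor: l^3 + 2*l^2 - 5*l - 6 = (l + 1)*(l^2 + l - 6) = (l + 1)*(l + 3)*(l - 2)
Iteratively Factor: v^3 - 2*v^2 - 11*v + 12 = (v + 3)*(v^2 - 5*v + 4) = (v - 1)*(v + 3)*(v - 4)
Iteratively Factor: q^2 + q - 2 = (q + 2)*(q - 1)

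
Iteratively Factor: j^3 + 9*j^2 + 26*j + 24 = (j + 2)*(j^2 + 7*j + 12) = (j + 2)*(j + 3)*(j + 4)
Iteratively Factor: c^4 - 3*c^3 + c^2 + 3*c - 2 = (c + 1)*(c^3 - 4*c^2 + 5*c - 2) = (c - 1)*(c + 1)*(c^2 - 3*c + 2) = (c - 2)*(c - 1)*(c + 1)*(c - 1)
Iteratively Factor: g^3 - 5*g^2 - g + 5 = (g - 1)*(g^2 - 4*g - 5) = (g - 1)*(g + 1)*(g - 5)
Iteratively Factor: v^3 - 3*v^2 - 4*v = (v)*(v^2 - 3*v - 4) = v*(v - 4)*(v + 1)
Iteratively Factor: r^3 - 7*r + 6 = (r + 3)*(r^2 - 3*r + 2) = (r - 2)*(r + 3)*(r - 1)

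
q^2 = q^2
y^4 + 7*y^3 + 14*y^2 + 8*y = y*(y + 1)*(y + 2)*(y + 4)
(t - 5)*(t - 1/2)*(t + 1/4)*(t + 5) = t^4 - t^3/4 - 201*t^2/8 + 25*t/4 + 25/8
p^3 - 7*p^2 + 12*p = p*(p - 4)*(p - 3)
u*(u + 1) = u^2 + u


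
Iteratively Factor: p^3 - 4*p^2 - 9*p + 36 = (p + 3)*(p^2 - 7*p + 12) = (p - 3)*(p + 3)*(p - 4)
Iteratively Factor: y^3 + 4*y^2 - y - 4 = (y + 1)*(y^2 + 3*y - 4) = (y + 1)*(y + 4)*(y - 1)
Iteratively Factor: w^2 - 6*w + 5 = (w - 1)*(w - 5)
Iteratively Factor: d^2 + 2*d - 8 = (d + 4)*(d - 2)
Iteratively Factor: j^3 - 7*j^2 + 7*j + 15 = (j + 1)*(j^2 - 8*j + 15) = (j - 5)*(j + 1)*(j - 3)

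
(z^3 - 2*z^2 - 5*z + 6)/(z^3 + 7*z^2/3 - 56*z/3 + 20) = 3*(z^3 - 2*z^2 - 5*z + 6)/(3*z^3 + 7*z^2 - 56*z + 60)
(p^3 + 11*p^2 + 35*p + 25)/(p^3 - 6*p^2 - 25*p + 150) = (p^2 + 6*p + 5)/(p^2 - 11*p + 30)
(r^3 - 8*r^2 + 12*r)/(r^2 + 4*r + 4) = r*(r^2 - 8*r + 12)/(r^2 + 4*r + 4)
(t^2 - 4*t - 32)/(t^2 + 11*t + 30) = (t^2 - 4*t - 32)/(t^2 + 11*t + 30)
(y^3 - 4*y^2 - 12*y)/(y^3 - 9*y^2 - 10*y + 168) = y*(y + 2)/(y^2 - 3*y - 28)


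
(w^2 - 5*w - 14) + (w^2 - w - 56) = 2*w^2 - 6*w - 70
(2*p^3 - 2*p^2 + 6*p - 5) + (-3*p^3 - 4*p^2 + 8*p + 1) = -p^3 - 6*p^2 + 14*p - 4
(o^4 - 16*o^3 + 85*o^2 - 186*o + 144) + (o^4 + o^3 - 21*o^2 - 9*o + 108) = 2*o^4 - 15*o^3 + 64*o^2 - 195*o + 252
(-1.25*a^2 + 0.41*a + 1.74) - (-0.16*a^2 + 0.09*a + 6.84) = -1.09*a^2 + 0.32*a - 5.1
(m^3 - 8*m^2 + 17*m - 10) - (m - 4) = m^3 - 8*m^2 + 16*m - 6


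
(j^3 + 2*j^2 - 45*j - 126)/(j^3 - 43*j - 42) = (j + 3)/(j + 1)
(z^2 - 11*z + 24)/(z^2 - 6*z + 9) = (z - 8)/(z - 3)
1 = 1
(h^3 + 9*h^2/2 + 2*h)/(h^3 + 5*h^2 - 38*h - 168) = h*(2*h + 1)/(2*(h^2 + h - 42))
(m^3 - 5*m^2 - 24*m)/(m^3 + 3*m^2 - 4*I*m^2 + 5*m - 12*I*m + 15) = m*(m - 8)/(m^2 - 4*I*m + 5)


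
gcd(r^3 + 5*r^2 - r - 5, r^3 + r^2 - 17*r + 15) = r^2 + 4*r - 5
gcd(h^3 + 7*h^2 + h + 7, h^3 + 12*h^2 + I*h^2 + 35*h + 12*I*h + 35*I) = h^2 + h*(7 + I) + 7*I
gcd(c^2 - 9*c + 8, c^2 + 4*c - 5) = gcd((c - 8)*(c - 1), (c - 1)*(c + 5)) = c - 1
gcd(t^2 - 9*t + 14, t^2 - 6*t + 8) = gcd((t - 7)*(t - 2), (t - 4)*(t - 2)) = t - 2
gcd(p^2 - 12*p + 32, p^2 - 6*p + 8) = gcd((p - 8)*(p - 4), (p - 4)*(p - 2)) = p - 4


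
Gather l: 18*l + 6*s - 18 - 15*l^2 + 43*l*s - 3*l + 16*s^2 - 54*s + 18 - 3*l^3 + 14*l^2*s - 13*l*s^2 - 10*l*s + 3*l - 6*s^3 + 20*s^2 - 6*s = -3*l^3 + l^2*(14*s - 15) + l*(-13*s^2 + 33*s + 18) - 6*s^3 + 36*s^2 - 54*s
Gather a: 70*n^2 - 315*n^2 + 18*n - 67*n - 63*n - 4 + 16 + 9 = -245*n^2 - 112*n + 21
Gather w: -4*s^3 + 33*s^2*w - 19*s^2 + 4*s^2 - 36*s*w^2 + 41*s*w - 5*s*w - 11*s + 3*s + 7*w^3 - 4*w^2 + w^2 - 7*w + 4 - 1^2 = -4*s^3 - 15*s^2 - 8*s + 7*w^3 + w^2*(-36*s - 3) + w*(33*s^2 + 36*s - 7) + 3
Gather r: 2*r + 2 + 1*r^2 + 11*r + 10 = r^2 + 13*r + 12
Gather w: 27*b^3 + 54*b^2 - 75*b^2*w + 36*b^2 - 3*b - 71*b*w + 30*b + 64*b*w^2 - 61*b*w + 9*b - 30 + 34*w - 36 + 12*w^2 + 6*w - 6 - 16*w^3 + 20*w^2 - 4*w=27*b^3 + 90*b^2 + 36*b - 16*w^3 + w^2*(64*b + 32) + w*(-75*b^2 - 132*b + 36) - 72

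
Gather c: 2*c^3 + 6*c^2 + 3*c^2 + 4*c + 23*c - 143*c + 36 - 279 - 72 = 2*c^3 + 9*c^2 - 116*c - 315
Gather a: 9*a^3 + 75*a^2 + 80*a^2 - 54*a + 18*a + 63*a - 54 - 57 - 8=9*a^3 + 155*a^2 + 27*a - 119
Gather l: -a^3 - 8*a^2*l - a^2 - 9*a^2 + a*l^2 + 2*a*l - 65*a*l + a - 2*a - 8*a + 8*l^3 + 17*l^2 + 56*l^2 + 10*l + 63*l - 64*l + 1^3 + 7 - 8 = -a^3 - 10*a^2 - 9*a + 8*l^3 + l^2*(a + 73) + l*(-8*a^2 - 63*a + 9)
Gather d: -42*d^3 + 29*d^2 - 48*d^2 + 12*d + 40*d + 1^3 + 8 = -42*d^3 - 19*d^2 + 52*d + 9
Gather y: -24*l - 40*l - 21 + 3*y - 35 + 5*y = -64*l + 8*y - 56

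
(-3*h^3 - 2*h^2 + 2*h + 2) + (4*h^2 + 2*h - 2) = -3*h^3 + 2*h^2 + 4*h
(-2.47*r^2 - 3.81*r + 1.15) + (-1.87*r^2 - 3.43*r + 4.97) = -4.34*r^2 - 7.24*r + 6.12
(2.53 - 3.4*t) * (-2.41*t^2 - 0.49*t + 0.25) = 8.194*t^3 - 4.4313*t^2 - 2.0897*t + 0.6325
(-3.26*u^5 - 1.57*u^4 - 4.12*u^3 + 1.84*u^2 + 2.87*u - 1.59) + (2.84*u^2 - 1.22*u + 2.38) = -3.26*u^5 - 1.57*u^4 - 4.12*u^3 + 4.68*u^2 + 1.65*u + 0.79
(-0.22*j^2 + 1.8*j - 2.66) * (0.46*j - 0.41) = -0.1012*j^3 + 0.9182*j^2 - 1.9616*j + 1.0906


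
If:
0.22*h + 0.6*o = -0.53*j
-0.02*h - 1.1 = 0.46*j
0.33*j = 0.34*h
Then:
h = -2.23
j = -2.29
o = 2.84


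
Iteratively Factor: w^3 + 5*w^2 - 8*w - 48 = (w + 4)*(w^2 + w - 12) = (w - 3)*(w + 4)*(w + 4)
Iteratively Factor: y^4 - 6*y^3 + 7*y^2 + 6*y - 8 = (y - 4)*(y^3 - 2*y^2 - y + 2) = (y - 4)*(y - 2)*(y^2 - 1) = (y - 4)*(y - 2)*(y + 1)*(y - 1)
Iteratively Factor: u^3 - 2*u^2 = (u)*(u^2 - 2*u) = u^2*(u - 2)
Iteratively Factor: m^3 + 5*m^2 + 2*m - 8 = (m + 4)*(m^2 + m - 2) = (m - 1)*(m + 4)*(m + 2)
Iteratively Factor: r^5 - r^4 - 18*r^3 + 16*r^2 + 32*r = (r - 4)*(r^4 + 3*r^3 - 6*r^2 - 8*r) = (r - 4)*(r + 1)*(r^3 + 2*r^2 - 8*r) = (r - 4)*(r + 1)*(r + 4)*(r^2 - 2*r) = r*(r - 4)*(r + 1)*(r + 4)*(r - 2)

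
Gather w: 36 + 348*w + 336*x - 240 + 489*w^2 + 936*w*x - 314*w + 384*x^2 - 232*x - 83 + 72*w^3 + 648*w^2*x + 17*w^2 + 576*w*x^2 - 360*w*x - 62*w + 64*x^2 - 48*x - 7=72*w^3 + w^2*(648*x + 506) + w*(576*x^2 + 576*x - 28) + 448*x^2 + 56*x - 294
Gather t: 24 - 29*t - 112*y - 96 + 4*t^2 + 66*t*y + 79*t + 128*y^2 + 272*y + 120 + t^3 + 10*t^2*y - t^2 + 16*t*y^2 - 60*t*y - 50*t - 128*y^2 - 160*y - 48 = t^3 + t^2*(10*y + 3) + t*(16*y^2 + 6*y)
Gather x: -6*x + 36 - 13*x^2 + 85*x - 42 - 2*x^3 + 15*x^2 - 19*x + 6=-2*x^3 + 2*x^2 + 60*x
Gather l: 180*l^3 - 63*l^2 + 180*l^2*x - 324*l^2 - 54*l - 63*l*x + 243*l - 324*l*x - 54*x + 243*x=180*l^3 + l^2*(180*x - 387) + l*(189 - 387*x) + 189*x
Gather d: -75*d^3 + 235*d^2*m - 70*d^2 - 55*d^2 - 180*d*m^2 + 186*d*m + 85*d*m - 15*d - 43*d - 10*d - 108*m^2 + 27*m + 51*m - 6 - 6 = -75*d^3 + d^2*(235*m - 125) + d*(-180*m^2 + 271*m - 68) - 108*m^2 + 78*m - 12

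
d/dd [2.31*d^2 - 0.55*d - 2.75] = 4.62*d - 0.55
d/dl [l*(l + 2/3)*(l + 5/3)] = 3*l^2 + 14*l/3 + 10/9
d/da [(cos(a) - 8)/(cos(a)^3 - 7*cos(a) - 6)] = (3*cos(a)/2 - 12*cos(2*a) + cos(3*a)/2 + 50)*sin(a)/(-cos(a)^3 + 7*cos(a) + 6)^2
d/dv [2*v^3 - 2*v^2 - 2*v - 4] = 6*v^2 - 4*v - 2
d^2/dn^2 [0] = 0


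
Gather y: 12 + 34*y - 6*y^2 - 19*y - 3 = -6*y^2 + 15*y + 9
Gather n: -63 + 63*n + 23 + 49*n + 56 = 112*n + 16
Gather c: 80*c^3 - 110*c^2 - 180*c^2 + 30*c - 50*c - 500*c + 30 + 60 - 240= 80*c^3 - 290*c^2 - 520*c - 150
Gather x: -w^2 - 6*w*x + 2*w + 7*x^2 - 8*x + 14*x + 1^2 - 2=-w^2 + 2*w + 7*x^2 + x*(6 - 6*w) - 1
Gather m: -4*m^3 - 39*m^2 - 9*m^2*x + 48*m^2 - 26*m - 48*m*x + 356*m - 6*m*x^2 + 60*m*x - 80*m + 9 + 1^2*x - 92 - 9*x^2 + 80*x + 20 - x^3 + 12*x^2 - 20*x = -4*m^3 + m^2*(9 - 9*x) + m*(-6*x^2 + 12*x + 250) - x^3 + 3*x^2 + 61*x - 63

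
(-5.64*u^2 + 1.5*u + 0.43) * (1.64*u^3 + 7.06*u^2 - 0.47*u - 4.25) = -9.2496*u^5 - 37.3584*u^4 + 13.946*u^3 + 26.3008*u^2 - 6.5771*u - 1.8275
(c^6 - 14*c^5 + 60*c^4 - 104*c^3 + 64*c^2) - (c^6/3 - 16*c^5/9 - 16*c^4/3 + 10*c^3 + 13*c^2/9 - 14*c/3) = 2*c^6/3 - 110*c^5/9 + 196*c^4/3 - 114*c^3 + 563*c^2/9 + 14*c/3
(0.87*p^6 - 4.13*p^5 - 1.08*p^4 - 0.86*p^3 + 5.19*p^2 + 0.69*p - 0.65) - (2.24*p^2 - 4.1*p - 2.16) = 0.87*p^6 - 4.13*p^5 - 1.08*p^4 - 0.86*p^3 + 2.95*p^2 + 4.79*p + 1.51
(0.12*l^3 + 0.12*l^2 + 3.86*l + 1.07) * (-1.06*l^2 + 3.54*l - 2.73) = -0.1272*l^5 + 0.2976*l^4 - 3.9944*l^3 + 12.2026*l^2 - 6.75*l - 2.9211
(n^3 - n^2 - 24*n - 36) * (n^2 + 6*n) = n^5 + 5*n^4 - 30*n^3 - 180*n^2 - 216*n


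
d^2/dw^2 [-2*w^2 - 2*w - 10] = -4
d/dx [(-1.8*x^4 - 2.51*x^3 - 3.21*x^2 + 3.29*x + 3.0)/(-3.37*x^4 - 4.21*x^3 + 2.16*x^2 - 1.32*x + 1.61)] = (-0.880699999999997*x^6 - 29.4114*x^5 + 21.4542*x^4 + 63.1762*x^3 + 22.8975*x^2 - 23.2962*x + 9.2569)/(11.3569*x^8 + 28.3754*x^7 + 3.1657*x^6 - 9.2904*x^5 + 4.9286*x^4 - 19.2586*x^3 + 8.6976*x^2 - 4.2504*x + 2.5921)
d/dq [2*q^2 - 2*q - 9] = 4*q - 2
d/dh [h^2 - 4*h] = 2*h - 4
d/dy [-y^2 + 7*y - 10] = 7 - 2*y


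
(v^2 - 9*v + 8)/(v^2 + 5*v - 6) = (v - 8)/(v + 6)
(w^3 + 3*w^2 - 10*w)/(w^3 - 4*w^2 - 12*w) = (-w^2 - 3*w + 10)/(-w^2 + 4*w + 12)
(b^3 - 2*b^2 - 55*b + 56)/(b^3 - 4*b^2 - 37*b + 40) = (b + 7)/(b + 5)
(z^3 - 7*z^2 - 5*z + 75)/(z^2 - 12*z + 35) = (z^2 - 2*z - 15)/(z - 7)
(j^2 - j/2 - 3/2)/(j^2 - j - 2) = (j - 3/2)/(j - 2)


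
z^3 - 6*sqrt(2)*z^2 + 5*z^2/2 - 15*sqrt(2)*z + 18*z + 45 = (z + 5/2)*(z - 3*sqrt(2))^2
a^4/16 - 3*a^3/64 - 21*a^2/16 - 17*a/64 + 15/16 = (a/4 + 1/4)*(a/4 + 1)*(a - 5)*(a - 3/4)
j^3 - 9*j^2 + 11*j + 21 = (j - 7)*(j - 3)*(j + 1)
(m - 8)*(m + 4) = m^2 - 4*m - 32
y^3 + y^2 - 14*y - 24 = (y - 4)*(y + 2)*(y + 3)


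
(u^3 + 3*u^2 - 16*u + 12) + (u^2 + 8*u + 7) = u^3 + 4*u^2 - 8*u + 19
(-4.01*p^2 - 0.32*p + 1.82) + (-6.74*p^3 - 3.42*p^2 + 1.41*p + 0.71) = -6.74*p^3 - 7.43*p^2 + 1.09*p + 2.53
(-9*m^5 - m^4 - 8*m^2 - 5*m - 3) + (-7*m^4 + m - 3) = -9*m^5 - 8*m^4 - 8*m^2 - 4*m - 6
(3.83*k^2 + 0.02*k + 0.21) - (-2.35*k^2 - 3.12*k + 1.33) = 6.18*k^2 + 3.14*k - 1.12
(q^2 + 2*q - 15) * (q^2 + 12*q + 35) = q^4 + 14*q^3 + 44*q^2 - 110*q - 525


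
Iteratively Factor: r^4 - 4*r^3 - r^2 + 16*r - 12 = (r - 2)*(r^3 - 2*r^2 - 5*r + 6) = (r - 2)*(r - 1)*(r^2 - r - 6) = (r - 2)*(r - 1)*(r + 2)*(r - 3)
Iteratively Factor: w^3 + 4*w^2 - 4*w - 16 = (w + 2)*(w^2 + 2*w - 8) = (w + 2)*(w + 4)*(w - 2)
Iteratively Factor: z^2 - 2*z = (z)*(z - 2)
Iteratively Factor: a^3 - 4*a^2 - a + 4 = (a - 4)*(a^2 - 1) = (a - 4)*(a - 1)*(a + 1)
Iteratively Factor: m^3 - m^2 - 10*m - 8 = (m + 2)*(m^2 - 3*m - 4) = (m - 4)*(m + 2)*(m + 1)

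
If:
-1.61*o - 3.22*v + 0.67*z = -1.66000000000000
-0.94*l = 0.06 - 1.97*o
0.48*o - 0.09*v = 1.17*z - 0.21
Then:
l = 4.74527176272914*z - 0.71691366648417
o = 2.2642413487134*z - 0.311623779946761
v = 0.67133984028394 - 0.924046140195208*z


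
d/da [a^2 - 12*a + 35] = 2*a - 12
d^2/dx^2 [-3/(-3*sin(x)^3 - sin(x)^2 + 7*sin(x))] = 3*(-81*sin(x)^3 - 33*sin(x)^2 + 146*sin(x) + 69 - 169/sin(x) - 42/sin(x)^2 + 98/sin(x)^3)/(3*sin(x)^2 + sin(x) - 7)^3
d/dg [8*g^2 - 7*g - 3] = 16*g - 7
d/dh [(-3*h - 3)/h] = 3/h^2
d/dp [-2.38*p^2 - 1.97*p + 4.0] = -4.76*p - 1.97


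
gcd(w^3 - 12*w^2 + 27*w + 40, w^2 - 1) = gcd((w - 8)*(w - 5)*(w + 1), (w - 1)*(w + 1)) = w + 1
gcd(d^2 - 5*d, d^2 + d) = d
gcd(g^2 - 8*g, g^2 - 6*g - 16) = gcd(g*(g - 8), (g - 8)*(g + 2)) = g - 8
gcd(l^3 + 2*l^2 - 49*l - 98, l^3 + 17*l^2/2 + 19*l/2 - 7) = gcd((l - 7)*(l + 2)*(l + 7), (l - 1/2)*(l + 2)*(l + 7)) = l^2 + 9*l + 14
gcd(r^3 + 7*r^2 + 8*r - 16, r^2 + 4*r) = r + 4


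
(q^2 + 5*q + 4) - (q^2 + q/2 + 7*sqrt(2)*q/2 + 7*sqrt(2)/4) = -7*sqrt(2)*q/2 + 9*q/2 - 7*sqrt(2)/4 + 4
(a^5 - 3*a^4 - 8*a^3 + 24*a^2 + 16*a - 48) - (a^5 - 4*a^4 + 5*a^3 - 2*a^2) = a^4 - 13*a^3 + 26*a^2 + 16*a - 48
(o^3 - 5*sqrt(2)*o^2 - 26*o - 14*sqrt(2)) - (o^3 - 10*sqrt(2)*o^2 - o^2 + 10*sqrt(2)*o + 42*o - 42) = o^2 + 5*sqrt(2)*o^2 - 68*o - 10*sqrt(2)*o - 14*sqrt(2) + 42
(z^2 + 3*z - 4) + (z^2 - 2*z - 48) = 2*z^2 + z - 52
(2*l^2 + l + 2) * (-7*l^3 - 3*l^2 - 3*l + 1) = -14*l^5 - 13*l^4 - 23*l^3 - 7*l^2 - 5*l + 2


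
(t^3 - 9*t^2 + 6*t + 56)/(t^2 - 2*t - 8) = t - 7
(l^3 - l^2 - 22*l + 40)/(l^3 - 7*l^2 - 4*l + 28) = (l^2 + l - 20)/(l^2 - 5*l - 14)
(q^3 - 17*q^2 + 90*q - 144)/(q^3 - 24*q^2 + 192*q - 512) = (q^2 - 9*q + 18)/(q^2 - 16*q + 64)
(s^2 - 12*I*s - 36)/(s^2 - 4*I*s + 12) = (s - 6*I)/(s + 2*I)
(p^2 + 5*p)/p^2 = (p + 5)/p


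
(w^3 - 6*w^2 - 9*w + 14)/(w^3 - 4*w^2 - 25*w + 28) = (w + 2)/(w + 4)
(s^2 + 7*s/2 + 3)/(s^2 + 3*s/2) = (s + 2)/s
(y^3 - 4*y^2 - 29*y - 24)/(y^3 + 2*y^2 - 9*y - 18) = (y^2 - 7*y - 8)/(y^2 - y - 6)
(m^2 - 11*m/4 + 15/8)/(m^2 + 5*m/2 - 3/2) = (8*m^2 - 22*m + 15)/(4*(2*m^2 + 5*m - 3))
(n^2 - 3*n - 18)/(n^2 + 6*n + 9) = (n - 6)/(n + 3)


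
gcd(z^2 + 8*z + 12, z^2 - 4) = z + 2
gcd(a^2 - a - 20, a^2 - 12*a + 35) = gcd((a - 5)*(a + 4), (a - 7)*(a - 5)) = a - 5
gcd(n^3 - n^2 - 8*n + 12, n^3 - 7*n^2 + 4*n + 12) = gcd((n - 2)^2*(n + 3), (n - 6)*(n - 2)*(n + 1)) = n - 2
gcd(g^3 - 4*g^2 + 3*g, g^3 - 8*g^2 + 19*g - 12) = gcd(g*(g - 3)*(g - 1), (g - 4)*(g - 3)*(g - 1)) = g^2 - 4*g + 3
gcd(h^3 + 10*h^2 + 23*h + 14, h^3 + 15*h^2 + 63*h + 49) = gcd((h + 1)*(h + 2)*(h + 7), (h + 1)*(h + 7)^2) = h^2 + 8*h + 7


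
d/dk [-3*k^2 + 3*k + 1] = 3 - 6*k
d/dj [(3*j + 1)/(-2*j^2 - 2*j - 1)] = (6*j^2 + 4*j - 1)/(4*j^4 + 8*j^3 + 8*j^2 + 4*j + 1)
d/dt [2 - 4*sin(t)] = -4*cos(t)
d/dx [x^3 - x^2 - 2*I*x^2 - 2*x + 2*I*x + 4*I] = 3*x^2 - 2*x - 4*I*x - 2 + 2*I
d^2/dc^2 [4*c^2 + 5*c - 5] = 8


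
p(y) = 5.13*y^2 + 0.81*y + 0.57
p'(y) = 10.26*y + 0.81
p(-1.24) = 7.45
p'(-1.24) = -11.91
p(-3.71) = 68.17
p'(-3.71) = -37.25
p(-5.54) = 153.53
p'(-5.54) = -56.03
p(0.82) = 4.68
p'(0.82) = 9.22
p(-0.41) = 1.10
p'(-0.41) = -3.40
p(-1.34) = 8.70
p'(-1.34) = -12.94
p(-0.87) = 3.75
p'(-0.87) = -8.12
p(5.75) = 174.84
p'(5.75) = 59.80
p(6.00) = 190.11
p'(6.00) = 62.37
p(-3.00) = 44.31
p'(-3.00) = -29.97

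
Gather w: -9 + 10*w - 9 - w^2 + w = -w^2 + 11*w - 18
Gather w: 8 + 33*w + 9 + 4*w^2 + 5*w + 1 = 4*w^2 + 38*w + 18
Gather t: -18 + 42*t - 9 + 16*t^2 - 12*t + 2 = 16*t^2 + 30*t - 25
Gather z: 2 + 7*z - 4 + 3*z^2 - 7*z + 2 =3*z^2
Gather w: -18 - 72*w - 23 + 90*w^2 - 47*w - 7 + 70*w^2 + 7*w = 160*w^2 - 112*w - 48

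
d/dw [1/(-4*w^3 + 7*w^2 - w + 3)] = (12*w^2 - 14*w + 1)/(4*w^3 - 7*w^2 + w - 3)^2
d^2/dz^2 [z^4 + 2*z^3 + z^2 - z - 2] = 12*z^2 + 12*z + 2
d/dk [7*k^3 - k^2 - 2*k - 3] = 21*k^2 - 2*k - 2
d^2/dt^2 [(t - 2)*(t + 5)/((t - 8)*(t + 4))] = 2*(7*t^3 + 66*t^2 + 408*t + 160)/(t^6 - 12*t^5 - 48*t^4 + 704*t^3 + 1536*t^2 - 12288*t - 32768)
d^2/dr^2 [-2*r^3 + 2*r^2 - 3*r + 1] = 4 - 12*r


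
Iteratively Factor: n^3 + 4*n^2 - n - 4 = (n + 4)*(n^2 - 1) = (n + 1)*(n + 4)*(n - 1)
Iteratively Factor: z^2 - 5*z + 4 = (z - 4)*(z - 1)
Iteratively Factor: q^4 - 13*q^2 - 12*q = (q + 3)*(q^3 - 3*q^2 - 4*q) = (q - 4)*(q + 3)*(q^2 + q) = q*(q - 4)*(q + 3)*(q + 1)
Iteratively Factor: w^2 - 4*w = (w - 4)*(w)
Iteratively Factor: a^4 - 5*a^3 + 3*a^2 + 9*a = (a - 3)*(a^3 - 2*a^2 - 3*a) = (a - 3)^2*(a^2 + a) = a*(a - 3)^2*(a + 1)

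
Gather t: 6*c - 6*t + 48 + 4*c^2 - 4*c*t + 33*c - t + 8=4*c^2 + 39*c + t*(-4*c - 7) + 56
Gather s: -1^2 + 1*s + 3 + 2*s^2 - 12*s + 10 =2*s^2 - 11*s + 12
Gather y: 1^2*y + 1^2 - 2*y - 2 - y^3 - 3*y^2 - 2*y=-y^3 - 3*y^2 - 3*y - 1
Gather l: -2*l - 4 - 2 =-2*l - 6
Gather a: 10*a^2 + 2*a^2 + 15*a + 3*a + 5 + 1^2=12*a^2 + 18*a + 6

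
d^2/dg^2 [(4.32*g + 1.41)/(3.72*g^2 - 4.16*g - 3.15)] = ((25.452 - 96.4224*g)*(-3.72*g^2 + 4.16*g + 3.15) - (4.32*g + 1.41)*(7.44*g - 4.16)*(14.88*g - 8.32))/(-3.72*g^2 + 4.16*g + 3.15)^3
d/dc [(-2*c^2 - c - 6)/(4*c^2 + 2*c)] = 3*(4*c + 1)/(c^2*(4*c^2 + 4*c + 1))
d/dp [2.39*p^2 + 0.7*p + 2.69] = 4.78*p + 0.7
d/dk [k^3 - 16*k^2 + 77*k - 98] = 3*k^2 - 32*k + 77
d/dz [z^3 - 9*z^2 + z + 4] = 3*z^2 - 18*z + 1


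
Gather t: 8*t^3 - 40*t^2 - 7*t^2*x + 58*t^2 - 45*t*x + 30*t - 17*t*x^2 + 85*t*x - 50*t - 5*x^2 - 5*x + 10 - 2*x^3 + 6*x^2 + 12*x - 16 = 8*t^3 + t^2*(18 - 7*x) + t*(-17*x^2 + 40*x - 20) - 2*x^3 + x^2 + 7*x - 6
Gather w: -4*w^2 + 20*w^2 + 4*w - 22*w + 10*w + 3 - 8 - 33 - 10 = 16*w^2 - 8*w - 48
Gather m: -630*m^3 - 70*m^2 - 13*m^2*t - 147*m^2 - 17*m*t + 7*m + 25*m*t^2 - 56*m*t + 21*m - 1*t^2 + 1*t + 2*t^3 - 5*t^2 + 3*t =-630*m^3 + m^2*(-13*t - 217) + m*(25*t^2 - 73*t + 28) + 2*t^3 - 6*t^2 + 4*t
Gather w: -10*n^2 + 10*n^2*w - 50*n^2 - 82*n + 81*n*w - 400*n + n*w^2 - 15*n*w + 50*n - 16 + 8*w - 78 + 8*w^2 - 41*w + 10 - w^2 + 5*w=-60*n^2 - 432*n + w^2*(n + 7) + w*(10*n^2 + 66*n - 28) - 84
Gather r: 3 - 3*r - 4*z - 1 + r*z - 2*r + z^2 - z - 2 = r*(z - 5) + z^2 - 5*z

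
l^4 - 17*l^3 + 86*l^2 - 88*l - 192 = (l - 8)*(l - 6)*(l - 4)*(l + 1)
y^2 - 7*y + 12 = (y - 4)*(y - 3)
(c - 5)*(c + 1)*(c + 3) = c^3 - c^2 - 17*c - 15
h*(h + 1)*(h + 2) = h^3 + 3*h^2 + 2*h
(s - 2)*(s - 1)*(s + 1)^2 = s^4 - s^3 - 3*s^2 + s + 2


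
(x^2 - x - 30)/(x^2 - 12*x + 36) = (x + 5)/(x - 6)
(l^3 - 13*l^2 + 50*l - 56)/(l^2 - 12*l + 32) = (l^2 - 9*l + 14)/(l - 8)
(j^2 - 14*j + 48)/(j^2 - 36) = (j - 8)/(j + 6)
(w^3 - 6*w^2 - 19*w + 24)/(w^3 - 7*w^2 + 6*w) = (w^2 - 5*w - 24)/(w*(w - 6))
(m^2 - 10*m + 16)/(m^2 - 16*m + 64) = (m - 2)/(m - 8)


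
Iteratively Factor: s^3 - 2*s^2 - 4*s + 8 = (s - 2)*(s^2 - 4) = (s - 2)^2*(s + 2)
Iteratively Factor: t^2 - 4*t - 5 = (t + 1)*(t - 5)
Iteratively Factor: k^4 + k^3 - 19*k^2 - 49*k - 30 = (k + 2)*(k^3 - k^2 - 17*k - 15) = (k - 5)*(k + 2)*(k^2 + 4*k + 3) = (k - 5)*(k + 1)*(k + 2)*(k + 3)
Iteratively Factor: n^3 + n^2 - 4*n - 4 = (n + 2)*(n^2 - n - 2) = (n + 1)*(n + 2)*(n - 2)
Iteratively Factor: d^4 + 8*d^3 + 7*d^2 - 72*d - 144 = (d - 3)*(d^3 + 11*d^2 + 40*d + 48) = (d - 3)*(d + 4)*(d^2 + 7*d + 12) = (d - 3)*(d + 4)^2*(d + 3)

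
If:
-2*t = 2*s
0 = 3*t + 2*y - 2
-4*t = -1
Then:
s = -1/4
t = 1/4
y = 5/8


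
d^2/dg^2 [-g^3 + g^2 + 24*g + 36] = 2 - 6*g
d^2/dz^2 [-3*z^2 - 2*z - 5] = -6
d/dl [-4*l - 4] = -4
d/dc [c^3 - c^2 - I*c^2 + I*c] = 3*c^2 - 2*c - 2*I*c + I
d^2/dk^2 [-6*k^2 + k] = -12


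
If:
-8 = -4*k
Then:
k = 2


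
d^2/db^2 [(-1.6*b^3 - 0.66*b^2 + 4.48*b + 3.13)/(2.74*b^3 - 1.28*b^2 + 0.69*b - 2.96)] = (2.8421709430404e-14*b^7 - 21.133072*b^6 + 219.954048*b^5 + 39.4790159999999*b^4 - 243.405568*b^3 + 536.900412*b^2 - 50.227488*b - 14.00291)/(20.570824*b^9 - 28.829184*b^8 + 29.00838*b^7 - 83.284448*b^6 + 69.592902*b^5 - 49.954272*b^4 + 88.034493*b^3 - 37.872312*b^2 + 18.136512*b - 25.934336)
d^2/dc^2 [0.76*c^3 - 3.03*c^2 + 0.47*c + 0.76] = 4.56*c - 6.06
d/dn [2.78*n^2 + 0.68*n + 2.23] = 5.56*n + 0.68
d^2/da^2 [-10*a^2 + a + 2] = -20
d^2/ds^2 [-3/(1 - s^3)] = 18*s*(2*s^3 + 1)/(s^3 - 1)^3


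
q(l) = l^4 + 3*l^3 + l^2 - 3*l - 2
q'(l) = 4*l^3 + 9*l^2 + 2*l - 3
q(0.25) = -2.64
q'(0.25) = -1.88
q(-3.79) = 66.74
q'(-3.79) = -99.06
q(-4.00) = 90.00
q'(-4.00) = -123.00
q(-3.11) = 20.31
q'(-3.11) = -42.49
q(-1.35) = -0.19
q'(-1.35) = 0.86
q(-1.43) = -0.26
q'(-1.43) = 0.85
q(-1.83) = -0.33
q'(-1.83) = -1.03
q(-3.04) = 17.49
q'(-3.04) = -38.28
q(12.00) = 26026.00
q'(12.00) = 8229.00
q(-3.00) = 16.00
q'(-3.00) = -36.00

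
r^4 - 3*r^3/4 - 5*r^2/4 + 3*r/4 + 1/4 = (r - 1)^2*(r + 1/4)*(r + 1)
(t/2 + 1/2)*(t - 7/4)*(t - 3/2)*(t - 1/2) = t^4/2 - 11*t^3/8 + t^2/4 + 47*t/32 - 21/32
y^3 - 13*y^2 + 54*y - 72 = (y - 6)*(y - 4)*(y - 3)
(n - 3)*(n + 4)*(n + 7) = n^3 + 8*n^2 - 5*n - 84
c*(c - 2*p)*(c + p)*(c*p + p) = c^4*p - c^3*p^2 + c^3*p - 2*c^2*p^3 - c^2*p^2 - 2*c*p^3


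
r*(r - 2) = r^2 - 2*r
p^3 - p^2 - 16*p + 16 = (p - 4)*(p - 1)*(p + 4)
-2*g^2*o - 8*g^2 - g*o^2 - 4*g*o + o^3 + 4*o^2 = (-2*g + o)*(g + o)*(o + 4)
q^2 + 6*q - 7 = (q - 1)*(q + 7)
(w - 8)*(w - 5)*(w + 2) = w^3 - 11*w^2 + 14*w + 80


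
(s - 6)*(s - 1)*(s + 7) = s^3 - 43*s + 42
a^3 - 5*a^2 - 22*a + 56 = (a - 7)*(a - 2)*(a + 4)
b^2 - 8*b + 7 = (b - 7)*(b - 1)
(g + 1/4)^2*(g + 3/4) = g^3 + 5*g^2/4 + 7*g/16 + 3/64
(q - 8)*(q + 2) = q^2 - 6*q - 16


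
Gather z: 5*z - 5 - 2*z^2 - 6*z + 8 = -2*z^2 - z + 3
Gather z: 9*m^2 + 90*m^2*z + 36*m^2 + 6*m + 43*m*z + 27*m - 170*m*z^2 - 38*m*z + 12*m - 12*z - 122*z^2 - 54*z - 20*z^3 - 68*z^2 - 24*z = 45*m^2 + 45*m - 20*z^3 + z^2*(-170*m - 190) + z*(90*m^2 + 5*m - 90)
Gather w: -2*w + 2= 2 - 2*w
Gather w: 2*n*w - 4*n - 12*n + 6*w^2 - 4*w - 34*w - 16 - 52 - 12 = -16*n + 6*w^2 + w*(2*n - 38) - 80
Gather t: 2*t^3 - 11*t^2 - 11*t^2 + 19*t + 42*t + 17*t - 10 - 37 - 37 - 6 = 2*t^3 - 22*t^2 + 78*t - 90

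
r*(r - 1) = r^2 - r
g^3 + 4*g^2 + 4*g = g*(g + 2)^2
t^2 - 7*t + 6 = (t - 6)*(t - 1)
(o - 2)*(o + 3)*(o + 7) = o^3 + 8*o^2 + o - 42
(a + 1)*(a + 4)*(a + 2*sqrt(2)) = a^3 + 2*sqrt(2)*a^2 + 5*a^2 + 4*a + 10*sqrt(2)*a + 8*sqrt(2)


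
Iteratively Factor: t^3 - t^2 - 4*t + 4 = (t + 2)*(t^2 - 3*t + 2) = (t - 2)*(t + 2)*(t - 1)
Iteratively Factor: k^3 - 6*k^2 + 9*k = (k)*(k^2 - 6*k + 9) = k*(k - 3)*(k - 3)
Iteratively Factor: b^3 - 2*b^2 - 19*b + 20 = (b + 4)*(b^2 - 6*b + 5) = (b - 1)*(b + 4)*(b - 5)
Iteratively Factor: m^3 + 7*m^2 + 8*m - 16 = (m - 1)*(m^2 + 8*m + 16) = (m - 1)*(m + 4)*(m + 4)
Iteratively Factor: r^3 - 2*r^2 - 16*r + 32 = (r - 4)*(r^2 + 2*r - 8) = (r - 4)*(r + 4)*(r - 2)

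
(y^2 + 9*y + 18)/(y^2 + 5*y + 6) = (y + 6)/(y + 2)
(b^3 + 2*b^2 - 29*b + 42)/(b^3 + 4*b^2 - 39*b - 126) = (b^2 - 5*b + 6)/(b^2 - 3*b - 18)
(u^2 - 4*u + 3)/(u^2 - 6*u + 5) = (u - 3)/(u - 5)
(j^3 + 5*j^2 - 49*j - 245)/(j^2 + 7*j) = j - 2 - 35/j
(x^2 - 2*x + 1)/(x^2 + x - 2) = (x - 1)/(x + 2)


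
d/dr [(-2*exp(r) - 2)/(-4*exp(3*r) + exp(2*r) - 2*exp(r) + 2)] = 2*(-2*(exp(r) + 1)*(6*exp(2*r) - exp(r) + 1) + 4*exp(3*r) - exp(2*r) + 2*exp(r) - 2)*exp(r)/(4*exp(3*r) - exp(2*r) + 2*exp(r) - 2)^2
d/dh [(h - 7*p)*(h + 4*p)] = 2*h - 3*p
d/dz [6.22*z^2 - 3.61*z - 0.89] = 12.44*z - 3.61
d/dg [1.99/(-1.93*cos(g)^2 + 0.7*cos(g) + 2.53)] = (1.393 - 7.6814*cos(g))*sin(g)/(-1.93*cos(g)^2 + 0.7*cos(g) + 2.53)^2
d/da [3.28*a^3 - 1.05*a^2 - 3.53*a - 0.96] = 9.84*a^2 - 2.1*a - 3.53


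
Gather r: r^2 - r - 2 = r^2 - r - 2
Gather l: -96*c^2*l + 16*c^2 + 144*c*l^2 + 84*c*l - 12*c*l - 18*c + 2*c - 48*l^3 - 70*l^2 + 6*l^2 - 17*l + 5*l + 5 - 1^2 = 16*c^2 - 16*c - 48*l^3 + l^2*(144*c - 64) + l*(-96*c^2 + 72*c - 12) + 4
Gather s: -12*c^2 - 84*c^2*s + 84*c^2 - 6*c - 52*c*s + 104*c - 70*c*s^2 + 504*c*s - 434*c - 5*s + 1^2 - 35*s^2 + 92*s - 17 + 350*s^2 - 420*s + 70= 72*c^2 - 336*c + s^2*(315 - 70*c) + s*(-84*c^2 + 452*c - 333) + 54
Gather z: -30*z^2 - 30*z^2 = -60*z^2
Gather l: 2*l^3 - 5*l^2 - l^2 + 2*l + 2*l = 2*l^3 - 6*l^2 + 4*l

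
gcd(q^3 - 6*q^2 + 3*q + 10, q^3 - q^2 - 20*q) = q - 5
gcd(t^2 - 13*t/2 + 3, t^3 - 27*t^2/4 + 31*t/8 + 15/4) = t - 6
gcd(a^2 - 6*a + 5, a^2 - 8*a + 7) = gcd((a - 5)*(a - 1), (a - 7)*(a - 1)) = a - 1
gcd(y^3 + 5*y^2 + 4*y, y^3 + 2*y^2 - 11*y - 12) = y^2 + 5*y + 4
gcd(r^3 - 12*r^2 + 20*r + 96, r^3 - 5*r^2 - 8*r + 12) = r^2 - 4*r - 12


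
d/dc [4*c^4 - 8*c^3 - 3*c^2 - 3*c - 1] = 16*c^3 - 24*c^2 - 6*c - 3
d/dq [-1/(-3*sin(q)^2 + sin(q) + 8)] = (1 - 6*sin(q))*cos(q)/(-3*sin(q)^2 + sin(q) + 8)^2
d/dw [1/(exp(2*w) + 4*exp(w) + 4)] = 2*(-exp(w) - 2)*exp(w)/(exp(2*w) + 4*exp(w) + 4)^2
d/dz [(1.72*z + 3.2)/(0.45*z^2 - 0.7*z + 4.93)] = (-0.774*z^2 - 2.88*z + 10.7196)/(0.2025*z^4 - 0.63*z^3 + 4.927*z^2 - 6.902*z + 24.3049)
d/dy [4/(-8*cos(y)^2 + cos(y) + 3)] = 4*(1 - 16*cos(y))*sin(y)/(-8*cos(y)^2 + cos(y) + 3)^2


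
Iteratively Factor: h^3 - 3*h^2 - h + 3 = (h - 3)*(h^2 - 1) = (h - 3)*(h + 1)*(h - 1)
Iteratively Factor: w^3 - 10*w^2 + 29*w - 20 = (w - 5)*(w^2 - 5*w + 4) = (w - 5)*(w - 1)*(w - 4)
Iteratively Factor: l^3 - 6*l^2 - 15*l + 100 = (l - 5)*(l^2 - l - 20) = (l - 5)^2*(l + 4)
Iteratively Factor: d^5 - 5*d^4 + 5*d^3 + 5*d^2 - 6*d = (d)*(d^4 - 5*d^3 + 5*d^2 + 5*d - 6) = d*(d - 2)*(d^3 - 3*d^2 - d + 3) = d*(d - 2)*(d + 1)*(d^2 - 4*d + 3) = d*(d - 3)*(d - 2)*(d + 1)*(d - 1)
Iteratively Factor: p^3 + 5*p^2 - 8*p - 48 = (p - 3)*(p^2 + 8*p + 16) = (p - 3)*(p + 4)*(p + 4)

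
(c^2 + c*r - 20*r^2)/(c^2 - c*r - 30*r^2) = (-c + 4*r)/(-c + 6*r)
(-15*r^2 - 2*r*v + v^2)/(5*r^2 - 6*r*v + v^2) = (-3*r - v)/(r - v)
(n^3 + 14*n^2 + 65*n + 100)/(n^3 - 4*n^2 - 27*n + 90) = (n^2 + 9*n + 20)/(n^2 - 9*n + 18)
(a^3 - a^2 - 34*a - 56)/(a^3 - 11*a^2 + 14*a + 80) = (a^2 - 3*a - 28)/(a^2 - 13*a + 40)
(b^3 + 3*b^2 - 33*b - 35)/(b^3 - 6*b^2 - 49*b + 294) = (b^2 - 4*b - 5)/(b^2 - 13*b + 42)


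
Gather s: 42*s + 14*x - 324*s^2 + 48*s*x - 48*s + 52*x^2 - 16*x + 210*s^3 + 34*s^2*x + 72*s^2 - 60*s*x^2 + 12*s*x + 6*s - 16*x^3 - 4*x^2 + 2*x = 210*s^3 + s^2*(34*x - 252) + s*(-60*x^2 + 60*x) - 16*x^3 + 48*x^2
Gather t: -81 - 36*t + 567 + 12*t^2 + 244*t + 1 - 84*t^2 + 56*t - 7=-72*t^2 + 264*t + 480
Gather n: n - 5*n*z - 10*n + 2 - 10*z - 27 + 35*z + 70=n*(-5*z - 9) + 25*z + 45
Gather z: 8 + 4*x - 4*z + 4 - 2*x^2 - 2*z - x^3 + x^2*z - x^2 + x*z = -x^3 - 3*x^2 + 4*x + z*(x^2 + x - 6) + 12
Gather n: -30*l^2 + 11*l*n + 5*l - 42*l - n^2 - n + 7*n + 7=-30*l^2 - 37*l - n^2 + n*(11*l + 6) + 7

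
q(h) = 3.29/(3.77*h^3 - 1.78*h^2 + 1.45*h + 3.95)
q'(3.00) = -0.03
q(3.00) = 0.03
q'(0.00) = -0.31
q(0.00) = 0.83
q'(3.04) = -0.03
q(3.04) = 0.03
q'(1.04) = -0.54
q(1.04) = 0.42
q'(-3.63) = -0.01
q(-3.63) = -0.02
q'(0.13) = -0.23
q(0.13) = 0.80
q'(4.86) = -0.01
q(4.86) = 0.01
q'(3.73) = -0.01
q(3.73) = 0.02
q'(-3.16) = -0.02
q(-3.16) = -0.02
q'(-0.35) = -1.43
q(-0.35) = 1.07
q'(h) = 3.29*(-11.31*h^2 + 3.56*h - 1.45)/(3.77*h^3 - 1.78*h^2 + 1.45*h + 3.95)^2 = (-37.2099*h^2 + 11.7124*h - 4.7705)/(3.77*h^3 - 1.78*h^2 + 1.45*h + 3.95)^2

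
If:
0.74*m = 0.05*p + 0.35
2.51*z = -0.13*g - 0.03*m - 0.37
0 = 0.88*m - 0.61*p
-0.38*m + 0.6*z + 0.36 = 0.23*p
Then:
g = -3.39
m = 0.52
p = 0.76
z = 0.02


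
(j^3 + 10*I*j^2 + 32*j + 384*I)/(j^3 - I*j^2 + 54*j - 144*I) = (j + 8*I)/(j - 3*I)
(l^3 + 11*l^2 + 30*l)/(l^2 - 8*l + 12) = l*(l^2 + 11*l + 30)/(l^2 - 8*l + 12)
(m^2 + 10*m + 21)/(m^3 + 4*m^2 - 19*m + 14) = (m + 3)/(m^2 - 3*m + 2)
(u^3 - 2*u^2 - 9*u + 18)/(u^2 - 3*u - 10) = (-u^3 + 2*u^2 + 9*u - 18)/(-u^2 + 3*u + 10)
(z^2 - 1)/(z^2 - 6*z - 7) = (z - 1)/(z - 7)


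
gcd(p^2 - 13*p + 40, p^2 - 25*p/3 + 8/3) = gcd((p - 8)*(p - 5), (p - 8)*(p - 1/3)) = p - 8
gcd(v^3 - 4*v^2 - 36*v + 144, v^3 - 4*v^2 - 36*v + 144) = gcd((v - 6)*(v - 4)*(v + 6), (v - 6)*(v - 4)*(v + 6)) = v^3 - 4*v^2 - 36*v + 144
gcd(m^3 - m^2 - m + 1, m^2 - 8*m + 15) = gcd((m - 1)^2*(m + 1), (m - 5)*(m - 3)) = 1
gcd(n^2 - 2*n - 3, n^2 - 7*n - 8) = n + 1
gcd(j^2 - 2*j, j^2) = j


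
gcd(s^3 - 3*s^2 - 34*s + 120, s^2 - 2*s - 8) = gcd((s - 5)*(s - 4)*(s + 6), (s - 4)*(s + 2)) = s - 4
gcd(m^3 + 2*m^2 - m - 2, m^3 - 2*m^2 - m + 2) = m^2 - 1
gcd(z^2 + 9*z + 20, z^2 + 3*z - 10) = z + 5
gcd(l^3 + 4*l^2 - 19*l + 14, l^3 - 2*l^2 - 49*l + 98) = l^2 + 5*l - 14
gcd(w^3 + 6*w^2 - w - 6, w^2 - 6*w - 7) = w + 1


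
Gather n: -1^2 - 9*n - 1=-9*n - 2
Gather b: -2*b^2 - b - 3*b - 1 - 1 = -2*b^2 - 4*b - 2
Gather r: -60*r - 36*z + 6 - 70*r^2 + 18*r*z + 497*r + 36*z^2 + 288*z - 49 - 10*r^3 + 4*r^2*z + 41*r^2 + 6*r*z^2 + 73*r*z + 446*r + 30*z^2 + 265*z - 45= -10*r^3 + r^2*(4*z - 29) + r*(6*z^2 + 91*z + 883) + 66*z^2 + 517*z - 88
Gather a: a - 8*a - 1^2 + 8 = 7 - 7*a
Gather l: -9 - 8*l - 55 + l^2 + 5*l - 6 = l^2 - 3*l - 70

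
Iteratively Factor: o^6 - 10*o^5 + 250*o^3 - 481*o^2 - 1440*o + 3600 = (o - 4)*(o^5 - 6*o^4 - 24*o^3 + 154*o^2 + 135*o - 900) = (o - 4)*(o + 3)*(o^4 - 9*o^3 + 3*o^2 + 145*o - 300) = (o - 4)*(o + 3)*(o + 4)*(o^3 - 13*o^2 + 55*o - 75) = (o - 5)*(o - 4)*(o + 3)*(o + 4)*(o^2 - 8*o + 15) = (o - 5)*(o - 4)*(o - 3)*(o + 3)*(o + 4)*(o - 5)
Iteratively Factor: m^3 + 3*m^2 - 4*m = (m)*(m^2 + 3*m - 4) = m*(m + 4)*(m - 1)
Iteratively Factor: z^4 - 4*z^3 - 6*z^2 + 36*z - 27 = (z + 3)*(z^3 - 7*z^2 + 15*z - 9) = (z - 1)*(z + 3)*(z^2 - 6*z + 9) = (z - 3)*(z - 1)*(z + 3)*(z - 3)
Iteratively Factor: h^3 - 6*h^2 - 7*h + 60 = (h - 4)*(h^2 - 2*h - 15) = (h - 5)*(h - 4)*(h + 3)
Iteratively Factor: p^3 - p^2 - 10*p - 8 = (p + 1)*(p^2 - 2*p - 8) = (p - 4)*(p + 1)*(p + 2)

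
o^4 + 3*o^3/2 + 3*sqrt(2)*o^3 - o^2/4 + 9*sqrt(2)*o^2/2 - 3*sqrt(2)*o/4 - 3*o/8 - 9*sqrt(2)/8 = (o - 1/2)*(o + 1/2)*(o + 3/2)*(o + 3*sqrt(2))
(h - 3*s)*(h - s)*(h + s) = h^3 - 3*h^2*s - h*s^2 + 3*s^3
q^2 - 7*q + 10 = (q - 5)*(q - 2)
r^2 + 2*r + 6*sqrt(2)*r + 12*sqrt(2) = (r + 2)*(r + 6*sqrt(2))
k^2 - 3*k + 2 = (k - 2)*(k - 1)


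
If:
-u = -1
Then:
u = 1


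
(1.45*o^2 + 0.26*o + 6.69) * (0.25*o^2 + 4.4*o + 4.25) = 0.3625*o^4 + 6.445*o^3 + 8.979*o^2 + 30.541*o + 28.4325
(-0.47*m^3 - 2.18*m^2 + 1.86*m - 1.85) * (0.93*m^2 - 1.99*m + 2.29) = -0.4371*m^5 - 1.0921*m^4 + 4.9917*m^3 - 10.4141*m^2 + 7.9409*m - 4.2365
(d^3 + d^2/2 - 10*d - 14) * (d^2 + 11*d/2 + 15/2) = d^5 + 6*d^4 + d^3/4 - 261*d^2/4 - 152*d - 105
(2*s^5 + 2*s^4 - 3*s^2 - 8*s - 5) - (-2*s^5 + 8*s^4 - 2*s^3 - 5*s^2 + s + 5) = 4*s^5 - 6*s^4 + 2*s^3 + 2*s^2 - 9*s - 10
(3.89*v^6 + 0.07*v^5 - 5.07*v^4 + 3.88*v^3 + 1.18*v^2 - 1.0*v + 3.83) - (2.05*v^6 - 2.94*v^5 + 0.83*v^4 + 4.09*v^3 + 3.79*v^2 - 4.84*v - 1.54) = 1.84*v^6 + 3.01*v^5 - 5.9*v^4 - 0.21*v^3 - 2.61*v^2 + 3.84*v + 5.37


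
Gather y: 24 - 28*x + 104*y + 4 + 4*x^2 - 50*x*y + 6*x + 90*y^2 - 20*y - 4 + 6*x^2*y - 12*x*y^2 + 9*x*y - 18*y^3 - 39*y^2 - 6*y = 4*x^2 - 22*x - 18*y^3 + y^2*(51 - 12*x) + y*(6*x^2 - 41*x + 78) + 24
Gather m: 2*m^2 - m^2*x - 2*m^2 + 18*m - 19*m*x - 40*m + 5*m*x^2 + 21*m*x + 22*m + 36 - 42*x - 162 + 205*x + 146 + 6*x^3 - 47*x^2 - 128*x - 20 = -m^2*x + m*(5*x^2 + 2*x) + 6*x^3 - 47*x^2 + 35*x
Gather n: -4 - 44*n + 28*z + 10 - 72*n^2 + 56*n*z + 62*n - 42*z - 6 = -72*n^2 + n*(56*z + 18) - 14*z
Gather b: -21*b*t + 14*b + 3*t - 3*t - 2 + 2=b*(14 - 21*t)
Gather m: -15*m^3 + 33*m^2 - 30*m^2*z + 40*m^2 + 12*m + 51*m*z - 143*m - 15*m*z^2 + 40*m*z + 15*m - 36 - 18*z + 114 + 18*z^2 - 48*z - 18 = -15*m^3 + m^2*(73 - 30*z) + m*(-15*z^2 + 91*z - 116) + 18*z^2 - 66*z + 60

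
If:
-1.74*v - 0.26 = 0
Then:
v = -0.15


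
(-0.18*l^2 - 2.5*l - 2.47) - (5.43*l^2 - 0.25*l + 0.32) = -5.61*l^2 - 2.25*l - 2.79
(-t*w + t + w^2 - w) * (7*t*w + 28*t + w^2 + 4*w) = -7*t^2*w^2 - 21*t^2*w + 28*t^2 + 6*t*w^3 + 18*t*w^2 - 24*t*w + w^4 + 3*w^3 - 4*w^2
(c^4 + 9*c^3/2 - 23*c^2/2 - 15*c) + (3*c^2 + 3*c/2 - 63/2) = c^4 + 9*c^3/2 - 17*c^2/2 - 27*c/2 - 63/2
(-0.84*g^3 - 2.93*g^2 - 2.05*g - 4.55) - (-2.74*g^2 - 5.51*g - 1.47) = -0.84*g^3 - 0.19*g^2 + 3.46*g - 3.08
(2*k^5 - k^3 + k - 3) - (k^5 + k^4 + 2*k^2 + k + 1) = k^5 - k^4 - k^3 - 2*k^2 - 4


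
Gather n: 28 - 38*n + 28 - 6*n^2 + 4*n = -6*n^2 - 34*n + 56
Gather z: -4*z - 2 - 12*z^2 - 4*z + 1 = -12*z^2 - 8*z - 1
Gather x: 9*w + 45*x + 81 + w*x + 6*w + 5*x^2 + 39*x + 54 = 15*w + 5*x^2 + x*(w + 84) + 135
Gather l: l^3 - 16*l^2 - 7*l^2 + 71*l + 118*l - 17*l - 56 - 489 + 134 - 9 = l^3 - 23*l^2 + 172*l - 420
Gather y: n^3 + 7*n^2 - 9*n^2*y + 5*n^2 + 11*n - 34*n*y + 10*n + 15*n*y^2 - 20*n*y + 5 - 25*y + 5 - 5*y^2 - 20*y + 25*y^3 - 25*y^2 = n^3 + 12*n^2 + 21*n + 25*y^3 + y^2*(15*n - 30) + y*(-9*n^2 - 54*n - 45) + 10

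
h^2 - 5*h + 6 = (h - 3)*(h - 2)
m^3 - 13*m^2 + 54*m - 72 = (m - 6)*(m - 4)*(m - 3)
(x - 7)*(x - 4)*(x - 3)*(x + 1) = x^4 - 13*x^3 + 47*x^2 - 23*x - 84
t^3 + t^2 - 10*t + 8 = (t - 2)*(t - 1)*(t + 4)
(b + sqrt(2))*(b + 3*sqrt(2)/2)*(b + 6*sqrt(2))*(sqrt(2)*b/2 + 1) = sqrt(2)*b^4/2 + 19*b^3/2 + 25*sqrt(2)*b^2 + 51*b + 18*sqrt(2)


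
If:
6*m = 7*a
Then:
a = 6*m/7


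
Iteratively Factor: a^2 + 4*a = (a)*(a + 4)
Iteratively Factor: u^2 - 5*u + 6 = (u - 3)*(u - 2)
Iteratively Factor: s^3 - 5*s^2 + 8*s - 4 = (s - 1)*(s^2 - 4*s + 4) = (s - 2)*(s - 1)*(s - 2)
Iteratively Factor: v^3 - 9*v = (v)*(v^2 - 9) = v*(v + 3)*(v - 3)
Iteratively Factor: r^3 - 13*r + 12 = (r + 4)*(r^2 - 4*r + 3) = (r - 1)*(r + 4)*(r - 3)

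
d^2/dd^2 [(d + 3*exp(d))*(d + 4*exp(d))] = 7*d*exp(d) + 48*exp(2*d) + 14*exp(d) + 2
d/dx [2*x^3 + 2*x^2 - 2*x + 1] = 6*x^2 + 4*x - 2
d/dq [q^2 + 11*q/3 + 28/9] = 2*q + 11/3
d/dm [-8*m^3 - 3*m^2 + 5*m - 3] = -24*m^2 - 6*m + 5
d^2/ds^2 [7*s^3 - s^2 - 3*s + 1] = 42*s - 2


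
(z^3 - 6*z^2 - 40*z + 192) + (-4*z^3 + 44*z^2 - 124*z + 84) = -3*z^3 + 38*z^2 - 164*z + 276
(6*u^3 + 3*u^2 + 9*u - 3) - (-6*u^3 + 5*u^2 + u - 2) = 12*u^3 - 2*u^2 + 8*u - 1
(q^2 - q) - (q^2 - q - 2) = 2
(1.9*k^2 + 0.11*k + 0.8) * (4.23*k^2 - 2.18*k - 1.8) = 8.037*k^4 - 3.6767*k^3 - 0.2758*k^2 - 1.942*k - 1.44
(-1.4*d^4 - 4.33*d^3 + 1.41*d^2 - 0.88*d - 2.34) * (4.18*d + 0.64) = -5.852*d^5 - 18.9954*d^4 + 3.1226*d^3 - 2.776*d^2 - 10.3444*d - 1.4976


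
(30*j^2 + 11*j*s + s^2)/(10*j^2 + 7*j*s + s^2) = (6*j + s)/(2*j + s)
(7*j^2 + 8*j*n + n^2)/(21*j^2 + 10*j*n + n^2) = (j + n)/(3*j + n)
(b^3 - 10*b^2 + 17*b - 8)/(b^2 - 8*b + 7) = (b^2 - 9*b + 8)/(b - 7)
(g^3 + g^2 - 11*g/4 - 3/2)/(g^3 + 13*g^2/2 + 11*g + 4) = (g - 3/2)/(g + 4)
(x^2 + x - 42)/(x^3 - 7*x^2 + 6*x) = (x + 7)/(x*(x - 1))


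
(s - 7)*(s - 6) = s^2 - 13*s + 42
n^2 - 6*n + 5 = (n - 5)*(n - 1)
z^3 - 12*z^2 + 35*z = z*(z - 7)*(z - 5)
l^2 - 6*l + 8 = (l - 4)*(l - 2)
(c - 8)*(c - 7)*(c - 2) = c^3 - 17*c^2 + 86*c - 112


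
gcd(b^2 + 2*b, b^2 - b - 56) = 1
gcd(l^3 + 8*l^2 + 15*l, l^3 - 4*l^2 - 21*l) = l^2 + 3*l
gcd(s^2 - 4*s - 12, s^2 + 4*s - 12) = 1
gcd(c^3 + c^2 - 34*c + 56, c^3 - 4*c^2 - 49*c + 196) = c^2 + 3*c - 28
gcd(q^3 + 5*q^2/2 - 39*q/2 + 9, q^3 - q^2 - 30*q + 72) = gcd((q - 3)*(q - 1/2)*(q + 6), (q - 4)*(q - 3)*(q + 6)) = q^2 + 3*q - 18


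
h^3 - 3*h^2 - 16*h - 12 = (h - 6)*(h + 1)*(h + 2)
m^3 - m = m*(m - 1)*(m + 1)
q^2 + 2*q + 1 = (q + 1)^2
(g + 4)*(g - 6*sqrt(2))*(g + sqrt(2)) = g^3 - 5*sqrt(2)*g^2 + 4*g^2 - 20*sqrt(2)*g - 12*g - 48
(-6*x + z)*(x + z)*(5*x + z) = -30*x^3 - 31*x^2*z + z^3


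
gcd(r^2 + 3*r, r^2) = r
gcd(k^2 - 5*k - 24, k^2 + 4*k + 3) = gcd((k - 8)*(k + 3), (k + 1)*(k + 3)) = k + 3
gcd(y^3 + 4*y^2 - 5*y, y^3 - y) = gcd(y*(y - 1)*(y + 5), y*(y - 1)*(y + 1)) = y^2 - y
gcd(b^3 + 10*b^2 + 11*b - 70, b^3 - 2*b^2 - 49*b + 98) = b^2 + 5*b - 14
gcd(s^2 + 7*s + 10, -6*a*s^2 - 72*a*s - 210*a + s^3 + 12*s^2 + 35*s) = s + 5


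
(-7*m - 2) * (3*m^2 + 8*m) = -21*m^3 - 62*m^2 - 16*m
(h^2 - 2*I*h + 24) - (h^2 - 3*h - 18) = 3*h - 2*I*h + 42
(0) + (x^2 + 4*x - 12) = x^2 + 4*x - 12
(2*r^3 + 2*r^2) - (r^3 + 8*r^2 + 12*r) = r^3 - 6*r^2 - 12*r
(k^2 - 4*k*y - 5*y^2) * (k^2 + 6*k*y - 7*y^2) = k^4 + 2*k^3*y - 36*k^2*y^2 - 2*k*y^3 + 35*y^4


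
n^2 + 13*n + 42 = (n + 6)*(n + 7)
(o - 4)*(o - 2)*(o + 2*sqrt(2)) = o^3 - 6*o^2 + 2*sqrt(2)*o^2 - 12*sqrt(2)*o + 8*o + 16*sqrt(2)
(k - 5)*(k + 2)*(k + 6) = k^3 + 3*k^2 - 28*k - 60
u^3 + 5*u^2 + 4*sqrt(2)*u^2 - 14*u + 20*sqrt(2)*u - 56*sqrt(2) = (u - 2)*(u + 7)*(u + 4*sqrt(2))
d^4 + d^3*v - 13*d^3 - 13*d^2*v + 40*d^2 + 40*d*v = d*(d - 8)*(d - 5)*(d + v)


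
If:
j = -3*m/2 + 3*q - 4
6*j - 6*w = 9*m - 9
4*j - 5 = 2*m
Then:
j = 21/8 - w/2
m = 11/4 - w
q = 43/12 - 2*w/3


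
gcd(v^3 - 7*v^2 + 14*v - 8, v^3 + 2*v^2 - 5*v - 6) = v - 2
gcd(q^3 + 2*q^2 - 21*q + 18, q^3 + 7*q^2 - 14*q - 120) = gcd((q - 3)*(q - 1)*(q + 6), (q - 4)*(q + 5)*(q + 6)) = q + 6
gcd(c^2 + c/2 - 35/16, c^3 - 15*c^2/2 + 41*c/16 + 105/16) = c - 5/4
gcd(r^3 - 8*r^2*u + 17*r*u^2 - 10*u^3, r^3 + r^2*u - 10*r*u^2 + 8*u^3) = r^2 - 3*r*u + 2*u^2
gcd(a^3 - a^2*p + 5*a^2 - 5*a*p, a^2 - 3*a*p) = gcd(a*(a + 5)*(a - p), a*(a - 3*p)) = a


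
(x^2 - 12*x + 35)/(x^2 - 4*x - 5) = (x - 7)/(x + 1)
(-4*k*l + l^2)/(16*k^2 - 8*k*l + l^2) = -l/(4*k - l)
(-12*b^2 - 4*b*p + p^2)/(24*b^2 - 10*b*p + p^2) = (2*b + p)/(-4*b + p)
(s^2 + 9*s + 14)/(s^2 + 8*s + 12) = (s + 7)/(s + 6)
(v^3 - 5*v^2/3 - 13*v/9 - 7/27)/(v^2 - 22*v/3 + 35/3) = (9*v^2 + 6*v + 1)/(9*(v - 5))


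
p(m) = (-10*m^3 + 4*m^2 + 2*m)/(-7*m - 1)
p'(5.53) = 15.02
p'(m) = (-30*m^2 + 8*m + 2)/(-7*m - 1) + 7*(-10*m^3 + 4*m^2 + 2*m)/(-7*m - 1)^2 = 2*(70*m^3 + m^2 - 4*m - 1)/(49*m^2 + 14*m + 1)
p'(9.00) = 24.94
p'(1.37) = 3.13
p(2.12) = 4.61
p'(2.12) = 5.28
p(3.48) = 14.43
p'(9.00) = 24.94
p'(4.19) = 11.19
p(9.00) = 108.56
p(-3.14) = 16.34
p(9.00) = 108.56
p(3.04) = 10.68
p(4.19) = 21.66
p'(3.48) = 9.17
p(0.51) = -0.16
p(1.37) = 1.46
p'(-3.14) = -9.75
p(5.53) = 39.23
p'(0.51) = 0.62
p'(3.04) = 7.91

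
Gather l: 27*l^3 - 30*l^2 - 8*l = 27*l^3 - 30*l^2 - 8*l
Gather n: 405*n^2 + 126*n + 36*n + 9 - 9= 405*n^2 + 162*n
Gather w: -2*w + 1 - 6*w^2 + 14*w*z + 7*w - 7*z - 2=-6*w^2 + w*(14*z + 5) - 7*z - 1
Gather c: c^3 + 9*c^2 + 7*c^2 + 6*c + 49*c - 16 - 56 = c^3 + 16*c^2 + 55*c - 72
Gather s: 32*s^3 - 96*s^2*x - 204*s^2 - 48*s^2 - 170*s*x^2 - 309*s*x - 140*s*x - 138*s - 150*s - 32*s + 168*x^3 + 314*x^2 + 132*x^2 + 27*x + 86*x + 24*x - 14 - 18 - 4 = 32*s^3 + s^2*(-96*x - 252) + s*(-170*x^2 - 449*x - 320) + 168*x^3 + 446*x^2 + 137*x - 36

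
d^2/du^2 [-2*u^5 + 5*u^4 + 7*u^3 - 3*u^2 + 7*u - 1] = -40*u^3 + 60*u^2 + 42*u - 6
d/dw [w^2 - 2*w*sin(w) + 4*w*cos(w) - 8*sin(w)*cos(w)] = -4*w*sin(w) - 2*w*cos(w) + 2*w - 2*sin(w) + 4*cos(w) - 8*cos(2*w)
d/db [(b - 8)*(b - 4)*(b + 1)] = 3*b^2 - 22*b + 20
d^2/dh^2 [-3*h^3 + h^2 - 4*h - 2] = 2 - 18*h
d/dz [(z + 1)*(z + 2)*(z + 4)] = 3*z^2 + 14*z + 14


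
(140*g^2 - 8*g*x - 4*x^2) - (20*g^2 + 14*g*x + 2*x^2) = 120*g^2 - 22*g*x - 6*x^2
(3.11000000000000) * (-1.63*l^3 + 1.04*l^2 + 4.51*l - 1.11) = -5.0693*l^3 + 3.2344*l^2 + 14.0261*l - 3.4521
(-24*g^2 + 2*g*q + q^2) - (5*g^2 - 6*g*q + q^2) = -29*g^2 + 8*g*q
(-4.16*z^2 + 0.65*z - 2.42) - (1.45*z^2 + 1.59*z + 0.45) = -5.61*z^2 - 0.94*z - 2.87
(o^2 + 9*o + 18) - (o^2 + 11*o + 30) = -2*o - 12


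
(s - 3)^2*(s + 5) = s^3 - s^2 - 21*s + 45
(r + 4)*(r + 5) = r^2 + 9*r + 20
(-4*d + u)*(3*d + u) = -12*d^2 - d*u + u^2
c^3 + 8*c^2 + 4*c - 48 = (c - 2)*(c + 4)*(c + 6)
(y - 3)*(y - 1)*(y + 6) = y^3 + 2*y^2 - 21*y + 18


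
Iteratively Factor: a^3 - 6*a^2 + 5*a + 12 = (a - 3)*(a^2 - 3*a - 4) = (a - 4)*(a - 3)*(a + 1)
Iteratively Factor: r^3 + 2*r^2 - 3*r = (r + 3)*(r^2 - r) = (r - 1)*(r + 3)*(r)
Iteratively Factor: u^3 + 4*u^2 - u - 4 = (u + 1)*(u^2 + 3*u - 4) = (u - 1)*(u + 1)*(u + 4)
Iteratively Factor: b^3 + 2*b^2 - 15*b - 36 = (b - 4)*(b^2 + 6*b + 9) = (b - 4)*(b + 3)*(b + 3)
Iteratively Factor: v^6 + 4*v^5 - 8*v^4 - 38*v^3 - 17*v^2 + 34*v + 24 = (v - 1)*(v^5 + 5*v^4 - 3*v^3 - 41*v^2 - 58*v - 24) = (v - 1)*(v + 1)*(v^4 + 4*v^3 - 7*v^2 - 34*v - 24) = (v - 1)*(v + 1)*(v + 2)*(v^3 + 2*v^2 - 11*v - 12) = (v - 1)*(v + 1)^2*(v + 2)*(v^2 + v - 12) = (v - 1)*(v + 1)^2*(v + 2)*(v + 4)*(v - 3)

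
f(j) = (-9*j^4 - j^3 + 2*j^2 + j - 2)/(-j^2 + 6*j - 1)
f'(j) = (2*j - 6)*(-9*j^4 - j^3 + 2*j^2 + j - 2)/(-j^2 + 6*j - 1)^2 + (-36*j^3 - 3*j^2 + 4*j + 1)/(-j^2 + 6*j - 1) = (18*j^5 - 161*j^4 + 24*j^3 + 16*j^2 - 8*j + 11)/(j^4 - 12*j^3 + 38*j^2 - 12*j + 1)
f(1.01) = -2.31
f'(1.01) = -6.41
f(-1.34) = 2.43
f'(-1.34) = -5.15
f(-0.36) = 0.67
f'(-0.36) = 1.11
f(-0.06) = 1.51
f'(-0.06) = 6.20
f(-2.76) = 19.49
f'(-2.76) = -19.84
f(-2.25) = 10.91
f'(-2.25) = -13.92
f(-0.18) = 1.00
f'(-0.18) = 2.83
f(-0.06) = 1.51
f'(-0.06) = 6.20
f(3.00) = -92.12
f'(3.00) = -123.25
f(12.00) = 2576.08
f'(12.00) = 222.21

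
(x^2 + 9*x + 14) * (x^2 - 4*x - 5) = x^4 + 5*x^3 - 27*x^2 - 101*x - 70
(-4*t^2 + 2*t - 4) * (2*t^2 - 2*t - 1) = -8*t^4 + 12*t^3 - 8*t^2 + 6*t + 4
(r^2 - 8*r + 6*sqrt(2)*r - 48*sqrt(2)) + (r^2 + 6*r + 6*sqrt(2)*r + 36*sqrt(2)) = 2*r^2 - 2*r + 12*sqrt(2)*r - 12*sqrt(2)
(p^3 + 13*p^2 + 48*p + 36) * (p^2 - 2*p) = p^5 + 11*p^4 + 22*p^3 - 60*p^2 - 72*p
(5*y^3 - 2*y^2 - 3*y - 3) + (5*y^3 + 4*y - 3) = 10*y^3 - 2*y^2 + y - 6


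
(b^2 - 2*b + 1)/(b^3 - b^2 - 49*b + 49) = (b - 1)/(b^2 - 49)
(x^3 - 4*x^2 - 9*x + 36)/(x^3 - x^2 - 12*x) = (x - 3)/x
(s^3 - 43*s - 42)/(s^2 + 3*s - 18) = (s^2 - 6*s - 7)/(s - 3)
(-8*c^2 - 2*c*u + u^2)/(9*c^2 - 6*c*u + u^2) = (-8*c^2 - 2*c*u + u^2)/(9*c^2 - 6*c*u + u^2)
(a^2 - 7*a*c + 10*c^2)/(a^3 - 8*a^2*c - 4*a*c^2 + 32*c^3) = (a - 5*c)/(a^2 - 6*a*c - 16*c^2)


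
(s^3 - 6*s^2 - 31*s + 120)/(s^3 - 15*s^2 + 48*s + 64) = (s^2 + 2*s - 15)/(s^2 - 7*s - 8)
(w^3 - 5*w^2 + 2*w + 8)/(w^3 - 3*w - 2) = (w - 4)/(w + 1)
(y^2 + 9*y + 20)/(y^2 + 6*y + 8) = (y + 5)/(y + 2)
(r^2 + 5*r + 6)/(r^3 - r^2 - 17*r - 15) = (r + 2)/(r^2 - 4*r - 5)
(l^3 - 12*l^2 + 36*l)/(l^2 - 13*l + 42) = l*(l - 6)/(l - 7)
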